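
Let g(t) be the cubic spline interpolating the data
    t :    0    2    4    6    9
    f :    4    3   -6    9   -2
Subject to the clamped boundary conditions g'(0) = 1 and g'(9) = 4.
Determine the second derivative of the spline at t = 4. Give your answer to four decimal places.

14.1920

Put M_i = g'' at the i-th knot. Here h = (2, 2, 2, 3) and Δ = (-1/2, -9/2, 15/2, -11/3), so the interior equations h_(i-1)·M_(i-1) + 2(h_(i-1)+h_i)·M_i + h_i·M_(i+1) = 6(Δ_i − Δ_(i-1)) read
  2·M_0 + 8·M_1 + 2·M_2 = 6(Δ_1 - Δ_0) = -24
  2·M_1 + 8·M_2 + 2·M_3 = 6(Δ_2 - Δ_1) = 72
  2·M_2 + 10·M_3 + 3·M_4 = 6(Δ_3 - Δ_2) = -67
Clamped end conditions give two more equations: 2h_0·M_0 + h_0·M_1 = 6(Δ_0 - g'(0)) = -9 and h_3·M_3 + 2h_3·M_4 = 6(g'(9) - Δ_3) = 46.
Solving: M_0 = 323/276, M_1 = -472/69, M_2 = 3917/276, M_3 = -961/69, M_4 = 673/46.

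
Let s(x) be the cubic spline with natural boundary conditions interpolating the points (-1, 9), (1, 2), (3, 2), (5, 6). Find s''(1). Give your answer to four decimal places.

Let M_i = s''(x_i). Step sizes h_i = 2, 2, 2; slopes of the chords Δ_i = (y_(i+1) - y_i)/h_i = -7/2, 0, 2.
  2·M_0 + 8·M_1 + 2·M_2 = 6(Δ_1 - Δ_0) = 21
  2·M_1 + 8·M_2 + 2·M_3 = 6(Δ_2 - Δ_1) = 12
Natural end conditions: M_0 = M_3 = 0.
Forward elimination and back-substitution give M_0 = 0, M_1 = 12/5, M_2 = 9/10, M_3 = 0.

2.4000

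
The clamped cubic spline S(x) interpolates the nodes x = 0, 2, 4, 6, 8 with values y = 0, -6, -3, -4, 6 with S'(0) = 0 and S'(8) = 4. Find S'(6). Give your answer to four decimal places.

2.2500

With M_i denoting the second derivative at x_i, h_i = 2, 2, 2, 2, and Δ_i = (y_(i+1) − y_i)/h_i = -3, 3/2, -1/2, 5:
  2·M_0 + 8·M_1 + 2·M_2 = 6(Δ_1 - Δ_0) = 27
  2·M_1 + 8·M_2 + 2·M_3 = 6(Δ_2 - Δ_1) = -12
  2·M_2 + 8·M_3 + 2·M_4 = 6(Δ_3 - Δ_2) = 33
Clamped end conditions give two more equations: 2h_0·M_0 + h_0·M_1 = 6(Δ_0 - S'(0)) = -18 and h_3·M_3 + 2h_3·M_4 = 6(S'(8) - Δ_3) = -6.
Solving: M_0 = -31/4, M_1 = 13/2, M_2 = -19/4, M_3 = 13/2, M_4 = -19/4.
On [6, 8], S'(x) = b_3 + 2c_3·(x - 6) + 3d_3·(x - 6)² with b_3 = Δ_3 - h_3(2M_3 + M_4)/6 = 9/4, c_3 = M_3/2 = 13/4, d_3 = (M_4 - M_3)/(6h_3) = -15/16. So S'(6) = 9/4.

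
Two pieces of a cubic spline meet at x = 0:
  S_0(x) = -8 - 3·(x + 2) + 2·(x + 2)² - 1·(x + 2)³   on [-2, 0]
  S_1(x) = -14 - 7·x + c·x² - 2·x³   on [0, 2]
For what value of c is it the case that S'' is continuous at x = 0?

-4

S_0''(x) = 4 - 6·(x + 2), so S_0''(0) = -8. On the right, S_1''(0) = 2c, so c = -4.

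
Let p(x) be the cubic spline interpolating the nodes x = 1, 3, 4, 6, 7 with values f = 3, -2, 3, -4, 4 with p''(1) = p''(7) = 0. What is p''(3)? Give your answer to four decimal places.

Write M_i for p''(x_i). With h_i = 2, 1, 2, 1 and divided differences Δ_i = -5/2, 5, -7/2, 8, the continuity of p' gives the tridiagonal system
  2·M_0 + 6·M_1 + 1·M_2 = 6(Δ_1 - Δ_0) = 45
  1·M_1 + 6·M_2 + 2·M_3 = 6(Δ_2 - Δ_1) = -51
  2·M_2 + 6·M_3 + 1·M_4 = 6(Δ_3 - Δ_2) = 69
Natural end conditions: M_0 = M_4 = 0.
Solving: M_0 = 0, M_1 = 314/31, M_2 = -489/31, M_3 = 1039/62, M_4 = 0.

10.1290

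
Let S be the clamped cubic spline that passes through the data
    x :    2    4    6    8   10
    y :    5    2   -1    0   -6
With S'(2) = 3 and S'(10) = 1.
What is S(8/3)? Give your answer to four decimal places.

Let σ_i = S''(x_i). Step sizes h_i = 2, 2, 2, 2; slopes of the chords Δ_i = (y_(i+1) - y_i)/h_i = -3/2, -3/2, 1/2, -3.
  2·σ_0 + 8·σ_1 + 2·σ_2 = 6(Δ_1 - Δ_0) = 0
  2·σ_1 + 8·σ_2 + 2·σ_3 = 6(Δ_2 - Δ_1) = 12
  2·σ_2 + 8·σ_3 + 2·σ_4 = 6(Δ_3 - Δ_2) = -21
Clamped end conditions give two more equations: 2h_0·σ_0 + h_0·σ_1 = 6(Δ_0 - S'(2)) = -27 and h_3·σ_3 + 2h_3·σ_4 = 6(S'(10) - Δ_3) = 24.
Forward elimination and back-substitution give σ_0 = -823/112, σ_1 = 67/56, σ_2 = 41/16, σ_3 = -305/56, σ_4 = 977/112.
On [2, 4], S(x) = 5 + 3·(x - 2) - 823/224·(x - 2)² + 319/448·(x - 2)³.
With (x - 2) = 2/3: S(8/3) = 4217/756.

5.5780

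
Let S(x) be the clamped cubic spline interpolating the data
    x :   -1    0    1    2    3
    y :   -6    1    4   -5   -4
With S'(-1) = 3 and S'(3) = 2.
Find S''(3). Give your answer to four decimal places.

Let m_i = S''(x_i). Step sizes h_i = 1, 1, 1, 1; slopes of the chords Δ_i = (y_(i+1) - y_i)/h_i = 7, 3, -9, 1.
  1·m_0 + 4·m_1 + 1·m_2 = 6(Δ_1 - Δ_0) = -24
  1·m_1 + 4·m_2 + 1·m_3 = 6(Δ_2 - Δ_1) = -72
  1·m_2 + 4·m_3 + 1·m_4 = 6(Δ_3 - Δ_2) = 60
Clamped end conditions give two more equations: 2h_0·m_0 + h_0·m_1 = 6(Δ_0 - S'(-1)) = 24 and h_3·m_3 + 2h_3·m_4 = 6(S'(3) - Δ_3) = 6.
Solving the tridiagonal system: m_0 = 389/28, m_1 = -53/14, m_2 = -91/4, m_3 = 319/14, m_4 = -235/28.

-8.3929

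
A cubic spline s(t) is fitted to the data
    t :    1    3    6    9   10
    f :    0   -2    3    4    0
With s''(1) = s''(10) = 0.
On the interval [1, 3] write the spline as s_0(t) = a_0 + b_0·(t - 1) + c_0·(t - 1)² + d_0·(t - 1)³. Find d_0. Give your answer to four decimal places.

With M_i denoting the second derivative at x_i, h_i = 2, 3, 3, 1, and Δ_i = (y_(i+1) − y_i)/h_i = -1, 5/3, 1/3, -4:
  2·M_0 + 10·M_1 + 3·M_2 = 6(Δ_1 - Δ_0) = 16
  3·M_1 + 12·M_2 + 3·M_3 = 6(Δ_2 - Δ_1) = -8
  3·M_2 + 8·M_3 + 1·M_4 = 6(Δ_3 - Δ_2) = -26
Natural end conditions: M_0 = M_4 = 0.
Solving the tridiagonal system: M_0 = 0, M_1 = 225/133, M_2 = -122/399, M_3 = -417/133, M_4 = 0.
On [1, 3], with s_0(t) = a_0 + b_0·(t - 1) + c_0·(t - 1)² + d_0·(t - 1)³: c_0 = M_0/2 = 0, d_0 = (M_1 - M_0)/(6h_0) = 75/532, b_0 = Δ_0 - h_0(2M_0 + M_1)/6 = -208/133.

0.1410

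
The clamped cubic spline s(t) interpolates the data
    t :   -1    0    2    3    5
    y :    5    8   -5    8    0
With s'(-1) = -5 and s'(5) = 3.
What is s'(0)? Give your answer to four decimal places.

With σ_i denoting the second derivative at x_i, h_i = 1, 2, 1, 2, and Δ_i = (y_(i+1) − y_i)/h_i = 3, -13/2, 13, -4:
  1·σ_0 + 6·σ_1 + 2·σ_2 = 6(Δ_1 - Δ_0) = -57
  2·σ_1 + 6·σ_2 + 1·σ_3 = 6(Δ_2 - Δ_1) = 117
  1·σ_2 + 6·σ_3 + 2·σ_4 = 6(Δ_3 - Δ_2) = -102
Clamped end conditions give two more equations: 2h_0·σ_0 + h_0·σ_1 = 6(Δ_0 - s'(-1)) = 48 and h_3·σ_3 + 2h_3·σ_4 = 6(s'(5) - Δ_3) = 42.
Forward elimination and back-substitution give σ_0 = 3487/93, σ_1 = -2510/93, σ_2 = 3136/93, σ_3 = -2915/93, σ_4 = 2434/93.
On [0, 2], s'(t) = b_1 + 2c_1·t + 3d_1·t² with b_1 = Δ_1 - h_1(2σ_1 + σ_2)/6 = 47/186, c_1 = σ_1/2 = -1255/93, d_1 = (σ_2 - σ_1)/(6h_1) = 941/186. So s'(0) = 47/186.

0.2527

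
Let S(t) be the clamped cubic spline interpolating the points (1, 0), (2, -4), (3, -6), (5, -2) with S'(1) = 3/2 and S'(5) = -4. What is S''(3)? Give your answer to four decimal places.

With σ_i denoting the second derivative at x_i, h_i = 1, 1, 2, and Δ_i = (y_(i+1) − y_i)/h_i = -4, -2, 2:
  1·σ_0 + 4·σ_1 + 1·σ_2 = 6(Δ_1 - Δ_0) = 12
  1·σ_1 + 6·σ_2 + 2·σ_3 = 6(Δ_2 - Δ_1) = 24
Clamped end conditions give two more equations: 2h_0·σ_0 + h_0·σ_1 = 6(Δ_0 - S'(1)) = -33 and h_2·σ_2 + 2h_2·σ_3 = 6(S'(5) - Δ_2) = -36.
Forward elimination and back-substitution give σ_0 = -215/11, σ_1 = 67/11, σ_2 = 79/11, σ_3 = -277/22.

7.1818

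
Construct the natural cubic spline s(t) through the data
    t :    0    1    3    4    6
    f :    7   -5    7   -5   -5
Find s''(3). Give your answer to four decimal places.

-30.1935

Write M_i for s''(x_i). With h_i = 1, 2, 1, 2 and divided differences Δ_i = -12, 6, -12, 0, the continuity of s' gives the tridiagonal system
  1·M_0 + 6·M_1 + 2·M_2 = 6(Δ_1 - Δ_0) = 108
  2·M_1 + 6·M_2 + 1·M_3 = 6(Δ_2 - Δ_1) = -108
  1·M_2 + 6·M_3 + 2·M_4 = 6(Δ_3 - Δ_2) = 72
Natural end conditions: M_0 = M_4 = 0.
Forward elimination and back-substitution give M_0 = 0, M_1 = 870/31, M_2 = -936/31, M_3 = 528/31, M_4 = 0.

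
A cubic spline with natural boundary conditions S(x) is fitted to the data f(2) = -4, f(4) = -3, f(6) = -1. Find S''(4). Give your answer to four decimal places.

With M_i denoting the second derivative at x_i, h_i = 2, 2, and Δ_i = (y_(i+1) − y_i)/h_i = 1/2, 1:
  2·M_0 + 8·M_1 + 2·M_2 = 6(Δ_1 - Δ_0) = 3
Natural end conditions: M_0 = M_2 = 0.
Solving the tridiagonal system: M_0 = 0, M_1 = 3/8, M_2 = 0.

0.3750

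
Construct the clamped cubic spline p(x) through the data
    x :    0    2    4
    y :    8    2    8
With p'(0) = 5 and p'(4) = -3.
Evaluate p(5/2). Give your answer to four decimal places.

3.0781

With M_i denoting the second derivative at x_i, h_i = 2, 2, and Δ_i = (y_(i+1) − y_i)/h_i = -3, 3:
  2·M_0 + 8·M_1 + 2·M_2 = 6(Δ_1 - Δ_0) = 36
Clamped end conditions give two more equations: 2h_0·M_0 + h_0·M_1 = 6(Δ_0 - p'(0)) = -48 and h_1·M_1 + 2h_1·M_2 = 6(p'(4) - Δ_1) = -36.
Solving the tridiagonal system: M_0 = -37/2, M_1 = 13, M_2 = -31/2.
On [2, 4], p(x) = 2 - 1/2·(x - 2) + 13/2·(x - 2)² - 19/8·(x - 2)³.
With (x - 2) = 1/2: p(5/2) = 197/64.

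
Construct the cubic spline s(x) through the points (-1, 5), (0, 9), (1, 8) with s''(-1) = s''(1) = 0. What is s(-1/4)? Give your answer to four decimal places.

8.4102

Write σ_i for s''(x_i). With h_i = 1, 1 and divided differences Δ_i = 4, -1, the continuity of s' gives the tridiagonal system
  1·σ_0 + 4·σ_1 + 1·σ_2 = 6(Δ_1 - Δ_0) = -30
Natural end conditions: σ_0 = σ_2 = 0.
Solving: σ_0 = 0, σ_1 = -15/2, σ_2 = 0.
On [-1, 0], s(x) = 5 + 21/4·(x + 1) + 0·(x + 1)² - 5/4·(x + 1)³.
With (x + 1) = 3/4: s(-1/4) = 2153/256.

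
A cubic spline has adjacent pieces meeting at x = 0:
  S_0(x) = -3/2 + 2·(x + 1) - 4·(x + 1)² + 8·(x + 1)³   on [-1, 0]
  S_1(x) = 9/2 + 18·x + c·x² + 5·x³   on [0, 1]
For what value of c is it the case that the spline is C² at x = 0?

20

S_0''(x) = -8 + 48·(x + 1), so S_0''(0) = 40. On the right, S_1''(0) = 2c, so c = 20.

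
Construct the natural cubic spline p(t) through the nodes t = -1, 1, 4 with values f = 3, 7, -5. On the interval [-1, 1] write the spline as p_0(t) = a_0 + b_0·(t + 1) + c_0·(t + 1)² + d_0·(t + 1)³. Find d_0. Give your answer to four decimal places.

-0.3000

With m_i denoting the second derivative at x_i, h_i = 2, 3, and Δ_i = (y_(i+1) − y_i)/h_i = 2, -4:
  2·m_0 + 10·m_1 + 3·m_2 = 6(Δ_1 - Δ_0) = -36
Natural end conditions: m_0 = m_2 = 0.
Hence m_0 = 0, m_1 = -18/5, m_2 = 0.
On [-1, 1], with p_0(t) = a_0 + b_0·(t + 1) + c_0·(t + 1)² + d_0·(t + 1)³: c_0 = m_0/2 = 0, d_0 = (m_1 - m_0)/(6h_0) = -3/10, b_0 = Δ_0 - h_0(2m_0 + m_1)/6 = 16/5.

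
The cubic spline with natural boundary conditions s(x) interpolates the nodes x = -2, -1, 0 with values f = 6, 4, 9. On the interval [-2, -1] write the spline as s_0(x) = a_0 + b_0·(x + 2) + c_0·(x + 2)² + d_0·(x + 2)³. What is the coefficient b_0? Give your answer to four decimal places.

With σ_i denoting the second derivative at x_i, h_i = 1, 1, and Δ_i = (y_(i+1) − y_i)/h_i = -2, 5:
  1·σ_0 + 4·σ_1 + 1·σ_2 = 6(Δ_1 - Δ_0) = 42
Natural end conditions: σ_0 = σ_2 = 0.
Forward elimination and back-substitution give σ_0 = 0, σ_1 = 21/2, σ_2 = 0.
On [-2, -1], with s_0(x) = a_0 + b_0·(x + 2) + c_0·(x + 2)² + d_0·(x + 2)³: c_0 = σ_0/2 = 0, d_0 = (σ_1 - σ_0)/(6h_0) = 7/4, b_0 = Δ_0 - h_0(2σ_0 + σ_1)/6 = -15/4.

-3.7500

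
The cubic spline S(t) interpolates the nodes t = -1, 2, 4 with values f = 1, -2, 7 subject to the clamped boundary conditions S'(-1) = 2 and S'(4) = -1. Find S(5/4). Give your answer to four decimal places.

Write M_i for S''(x_i). With h_i = 3, 2 and divided differences Δ_i = -1, 9/2, the continuity of S' gives the tridiagonal system
  3·M_0 + 10·M_1 + 2·M_2 = 6(Δ_1 - Δ_0) = 33
Clamped end conditions give two more equations: 2h_0·M_0 + h_0·M_1 = 6(Δ_0 - S'(-1)) = -18 and h_1·M_1 + 2h_1·M_2 = 6(S'(4) - Δ_1) = -33.
Solving the tridiagonal system: M_0 = -69/10, M_1 = 39/5, M_2 = -243/20.
On [-1, 2], S(t) = 1 + 2·(t + 1) - 69/20·(t + 1)² + 49/60·(t + 1)³.
With (t + 1) = 9/4: S(5/4) = -3409/1280.

-2.6633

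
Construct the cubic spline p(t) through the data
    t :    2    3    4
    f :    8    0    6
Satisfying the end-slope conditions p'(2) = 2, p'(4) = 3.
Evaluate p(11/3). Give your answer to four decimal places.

Put M_i = p'' at the i-th knot. Here h = (1, 1) and Δ = (-8, 6), so the interior equations h_(i-1)·M_(i-1) + 2(h_(i-1)+h_i)·M_i + h_i·M_(i+1) = 6(Δ_i − Δ_(i-1)) read
  1·M_0 + 4·M_1 + 1·M_2 = 6(Δ_1 - Δ_0) = 84
Clamped end conditions give two more equations: 2h_0·M_0 + h_0·M_1 = 6(Δ_0 - p'(2)) = -60 and h_1·M_1 + 2h_1·M_2 = 6(p'(4) - Δ_1) = -18.
Forward elimination and back-substitution give M_0 = -101/2, M_1 = 41, M_2 = -59/2.
On [3, 4], p(t) = 0 - 11/4·(t - 3) + 41/2·(t - 3)² - 47/4·(t - 3)³.
With (t - 3) = 2/3: p(11/3) = 205/54.

3.7963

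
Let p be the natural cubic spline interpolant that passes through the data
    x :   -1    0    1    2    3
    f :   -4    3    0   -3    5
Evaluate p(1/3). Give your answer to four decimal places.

2.9405

Write M_i for p''(x_i). With h_i = 1, 1, 1, 1 and divided differences Δ_i = 7, -3, -3, 8, the continuity of p' gives the tridiagonal system
  1·M_0 + 4·M_1 + 1·M_2 = 6(Δ_1 - Δ_0) = -60
  1·M_1 + 4·M_2 + 1·M_3 = 6(Δ_2 - Δ_1) = 0
  1·M_2 + 4·M_3 + 1·M_4 = 6(Δ_3 - Δ_2) = 66
Natural end conditions: M_0 = M_4 = 0.
Solving: M_0 = 0, M_1 = -417/28, M_2 = -3/7, M_3 = 465/28, M_4 = 0.
On [0, 1], p(x) = 3 + 57/28·x - 417/56·x² + 135/56·x³.
With x = 1/3: p(1/3) = 247/84.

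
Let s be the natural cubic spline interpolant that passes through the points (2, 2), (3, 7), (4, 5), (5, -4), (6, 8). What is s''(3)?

Let M_i = s''(x_i). Step sizes h_i = 1, 1, 1, 1; slopes of the chords Δ_i = (y_(i+1) - y_i)/h_i = 5, -2, -9, 12.
  1·M_0 + 4·M_1 + 1·M_2 = 6(Δ_1 - Δ_0) = -42
  1·M_1 + 4·M_2 + 1·M_3 = 6(Δ_2 - Δ_1) = -42
  1·M_2 + 4·M_3 + 1·M_4 = 6(Δ_3 - Δ_2) = 126
Natural end conditions: M_0 = M_4 = 0.
Hence M_0 = 0, M_1 = -6, M_2 = -18, M_3 = 36, M_4 = 0.

-6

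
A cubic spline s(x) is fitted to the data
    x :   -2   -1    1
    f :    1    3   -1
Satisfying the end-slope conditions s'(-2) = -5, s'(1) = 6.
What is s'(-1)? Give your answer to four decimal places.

Let σ_i = s''(x_i). Step sizes h_i = 1, 2; slopes of the chords Δ_i = (y_(i+1) - y_i)/h_i = 2, -2.
  1·σ_0 + 6·σ_1 + 2·σ_2 = 6(Δ_1 - Δ_0) = -24
Clamped end conditions give two more equations: 2h_0·σ_0 + h_0·σ_1 = 6(Δ_0 - s'(-2)) = 42 and h_1·σ_1 + 2h_1·σ_2 = 6(s'(1) - Δ_1) = 48.
Solving: σ_0 = 86/3, σ_1 = -46/3, σ_2 = 59/3.
On [-1, 1], s'(x) = b_1 + 2c_1·(x + 1) + 3d_1·(x + 1)² with b_1 = Δ_1 - h_1(2σ_1 + σ_2)/6 = 5/3, c_1 = σ_1/2 = -23/3, d_1 = (σ_2 - σ_1)/(6h_1) = 35/12. So s'(-1) = 5/3.

1.6667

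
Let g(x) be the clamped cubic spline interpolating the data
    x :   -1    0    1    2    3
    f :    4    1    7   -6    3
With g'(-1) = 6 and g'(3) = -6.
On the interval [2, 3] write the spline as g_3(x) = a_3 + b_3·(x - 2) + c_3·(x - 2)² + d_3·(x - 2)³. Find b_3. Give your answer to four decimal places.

Write M_i for g''(x_i). With h_i = 1, 1, 1, 1 and divided differences Δ_i = -3, 6, -13, 9, the continuity of g' gives the tridiagonal system
  1·M_0 + 4·M_1 + 1·M_2 = 6(Δ_1 - Δ_0) = 54
  1·M_1 + 4·M_2 + 1·M_3 = 6(Δ_2 - Δ_1) = -114
  1·M_2 + 4·M_3 + 1·M_4 = 6(Δ_3 - Δ_2) = 132
Clamped end conditions give two more equations: 2h_0·M_0 + h_0·M_1 = 6(Δ_0 - g'(-1)) = -54 and h_3·M_3 + 2h_3·M_4 = 6(g'(3) - Δ_3) = -90.
Solving: M_0 = -1299/28, M_1 = 543/14, M_2 = -219/4, M_3 = 927/14, M_4 = -2187/28.
On [2, 3], with g_3(x) = a_3 + b_3·(x - 2) + c_3·(x - 2)² + d_3·(x - 2)³: c_3 = M_3/2 = 927/28, d_3 = (M_4 - M_3)/(6h_3) = -1347/56, b_3 = Δ_3 - h_3(2M_3 + M_4)/6 = -3/56.

-0.0536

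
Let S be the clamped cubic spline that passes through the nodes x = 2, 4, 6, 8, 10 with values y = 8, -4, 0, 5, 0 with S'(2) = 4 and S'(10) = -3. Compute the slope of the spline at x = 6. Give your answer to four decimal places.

4.7857

Put σ_i = S'' at the i-th knot. Here h = (2, 2, 2, 2) and Δ = (-6, 2, 5/2, -5/2), so the interior equations h_(i-1)·σ_(i-1) + 2(h_(i-1)+h_i)·σ_i + h_i·σ_(i+1) = 6(Δ_i − Δ_(i-1)) read
  2·σ_0 + 8·σ_1 + 2·σ_2 = 6(Δ_1 - Δ_0) = 48
  2·σ_1 + 8·σ_2 + 2·σ_3 = 6(Δ_2 - Δ_1) = 3
  2·σ_2 + 8·σ_3 + 2·σ_4 = 6(Δ_3 - Δ_2) = -30
Clamped end conditions give two more equations: 2h_0·σ_0 + h_0·σ_1 = 6(Δ_0 - S'(2)) = -60 and h_3·σ_3 + 2h_3·σ_4 = 6(S'(10) - Δ_3) = -3.
Solving the tridiagonal system: σ_0 = -1165/56, σ_1 = 325/28, σ_2 = -13/8, σ_3 = -101/28, σ_4 = 59/56.
On [6, 8], S'(x) = b_2 + 2c_2·(x - 6) + 3d_2·(x - 6)² with b_2 = Δ_2 - h_2(2σ_2 + σ_3)/6 = 67/14, c_2 = σ_2/2 = -13/16, d_2 = (σ_3 - σ_2)/(6h_2) = -37/224. So S'(6) = 67/14.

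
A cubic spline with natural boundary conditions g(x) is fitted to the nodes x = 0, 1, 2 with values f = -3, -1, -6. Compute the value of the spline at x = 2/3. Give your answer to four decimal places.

-1.0185

Put m_i = g'' at the i-th knot. Here h = (1, 1) and Δ = (2, -5), so the interior equations h_(i-1)·m_(i-1) + 2(h_(i-1)+h_i)·m_i + h_i·m_(i+1) = 6(Δ_i − Δ_(i-1)) read
  1·m_0 + 4·m_1 + 1·m_2 = 6(Δ_1 - Δ_0) = -42
Natural end conditions: m_0 = m_2 = 0.
Solving: m_0 = 0, m_1 = -21/2, m_2 = 0.
On [0, 1], g(x) = -3 + 15/4·x + 0·x² - 7/4·x³.
With x = 2/3: g(2/3) = -55/54.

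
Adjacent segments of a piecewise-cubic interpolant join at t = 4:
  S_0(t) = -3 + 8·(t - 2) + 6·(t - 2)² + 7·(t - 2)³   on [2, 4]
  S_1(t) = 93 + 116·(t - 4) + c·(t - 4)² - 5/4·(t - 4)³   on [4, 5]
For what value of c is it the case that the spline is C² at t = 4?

48

S_0''(t) = 12 + 42·(t - 2), so S_0''(4) = 96. On the right, S_1''(4) = 2c, so c = 48.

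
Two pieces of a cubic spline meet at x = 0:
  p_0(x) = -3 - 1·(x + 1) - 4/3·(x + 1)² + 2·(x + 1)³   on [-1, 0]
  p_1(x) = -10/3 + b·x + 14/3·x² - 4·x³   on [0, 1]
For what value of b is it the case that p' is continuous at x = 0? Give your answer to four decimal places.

p_0'(x) = -1 - 8/3·(x + 1) + 6·(x + 1)², so p_0'(0) = 7/3. On the right, p_1'(0) = b, so b = 7/3.

2.3333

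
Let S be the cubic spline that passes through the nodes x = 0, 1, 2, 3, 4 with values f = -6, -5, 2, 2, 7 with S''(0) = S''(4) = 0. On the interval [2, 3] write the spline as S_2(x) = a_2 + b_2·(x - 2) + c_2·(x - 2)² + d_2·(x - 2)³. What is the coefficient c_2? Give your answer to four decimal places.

-8.3571

Write σ_i for S''(x_i). With h_i = 1, 1, 1, 1 and divided differences Δ_i = 1, 7, 0, 5, the continuity of S' gives the tridiagonal system
  1·σ_0 + 4·σ_1 + 1·σ_2 = 6(Δ_1 - Δ_0) = 36
  1·σ_1 + 4·σ_2 + 1·σ_3 = 6(Δ_2 - Δ_1) = -42
  1·σ_2 + 4·σ_3 + 1·σ_4 = 6(Δ_3 - Δ_2) = 30
Natural end conditions: σ_0 = σ_4 = 0.
Solving: σ_0 = 0, σ_1 = 369/28, σ_2 = -117/7, σ_3 = 327/28, σ_4 = 0.
On [2, 3], with S_2(x) = a_2 + b_2·(x - 2) + c_2·(x - 2)² + d_2·(x - 2)³: c_2 = σ_2/2 = -117/14, d_2 = (σ_3 - σ_2)/(6h_2) = 265/56, b_2 = Δ_2 - h_2(2σ_2 + σ_3)/6 = 29/8.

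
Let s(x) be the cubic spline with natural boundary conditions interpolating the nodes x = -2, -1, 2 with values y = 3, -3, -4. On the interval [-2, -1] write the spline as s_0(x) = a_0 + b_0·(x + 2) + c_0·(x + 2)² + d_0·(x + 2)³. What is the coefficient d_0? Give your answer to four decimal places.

0.7083

Write M_i for s''(x_i). With h_i = 1, 3 and divided differences Δ_i = -6, -1/3, the continuity of s' gives the tridiagonal system
  1·M_0 + 8·M_1 + 3·M_2 = 6(Δ_1 - Δ_0) = 34
Natural end conditions: M_0 = M_2 = 0.
Solving: M_0 = 0, M_1 = 17/4, M_2 = 0.
On [-2, -1], with s_0(x) = a_0 + b_0·(x + 2) + c_0·(x + 2)² + d_0·(x + 2)³: c_0 = M_0/2 = 0, d_0 = (M_1 - M_0)/(6h_0) = 17/24, b_0 = Δ_0 - h_0(2M_0 + M_1)/6 = -161/24.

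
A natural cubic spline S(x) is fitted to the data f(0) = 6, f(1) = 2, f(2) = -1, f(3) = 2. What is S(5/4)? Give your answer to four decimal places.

Let σ_i = S''(x_i). Step sizes h_i = 1, 1, 1; slopes of the chords Δ_i = (y_(i+1) - y_i)/h_i = -4, -3, 3.
  1·σ_0 + 4·σ_1 + 1·σ_2 = 6(Δ_1 - Δ_0) = 6
  1·σ_1 + 4·σ_2 + 1·σ_3 = 6(Δ_2 - Δ_1) = 36
Natural end conditions: σ_0 = σ_3 = 0.
Hence σ_0 = 0, σ_1 = -4/5, σ_2 = 46/5, σ_3 = 0.
On [1, 2], S(x) = 2 - 64/15·(x - 1) - 2/5·(x - 1)² + 5/3·(x - 1)³.
With (x - 1) = 1/4: S(5/4) = 299/320.

0.9344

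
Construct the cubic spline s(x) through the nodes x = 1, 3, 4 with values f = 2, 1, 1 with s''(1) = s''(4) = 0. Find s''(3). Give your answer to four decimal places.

0.5000

With σ_i denoting the second derivative at x_i, h_i = 2, 1, and Δ_i = (y_(i+1) − y_i)/h_i = -1/2, 0:
  2·σ_0 + 6·σ_1 + 1·σ_2 = 6(Δ_1 - Δ_0) = 3
Natural end conditions: σ_0 = σ_2 = 0.
Forward elimination and back-substitution give σ_0 = 0, σ_1 = 1/2, σ_2 = 0.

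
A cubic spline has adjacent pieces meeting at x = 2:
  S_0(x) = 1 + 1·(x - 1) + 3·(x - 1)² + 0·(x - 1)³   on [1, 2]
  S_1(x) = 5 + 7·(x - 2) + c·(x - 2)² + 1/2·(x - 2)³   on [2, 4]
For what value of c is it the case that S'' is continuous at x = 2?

S_0''(x) = 6 + 0·(x - 1), so S_0''(2) = 6. On the right, S_1''(2) = 2c, so c = 3.

3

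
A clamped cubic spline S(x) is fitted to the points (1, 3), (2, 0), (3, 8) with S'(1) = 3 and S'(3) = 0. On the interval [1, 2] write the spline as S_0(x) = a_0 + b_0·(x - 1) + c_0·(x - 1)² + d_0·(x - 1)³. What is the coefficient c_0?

-18

Write m_i for S''(x_i). With h_i = 1, 1 and divided differences Δ_i = -3, 8, the continuity of S' gives the tridiagonal system
  1·m_0 + 4·m_1 + 1·m_2 = 6(Δ_1 - Δ_0) = 66
Clamped end conditions give two more equations: 2h_0·m_0 + h_0·m_1 = 6(Δ_0 - S'(1)) = -36 and h_1·m_1 + 2h_1·m_2 = 6(S'(3) - Δ_1) = -48.
Hence m_0 = -36, m_1 = 36, m_2 = -42.
On [1, 2], with S_0(x) = a_0 + b_0·(x - 1) + c_0·(x - 1)² + d_0·(x - 1)³: c_0 = m_0/2 = -18, d_0 = (m_1 - m_0)/(6h_0) = 12, b_0 = Δ_0 - h_0(2m_0 + m_1)/6 = 3.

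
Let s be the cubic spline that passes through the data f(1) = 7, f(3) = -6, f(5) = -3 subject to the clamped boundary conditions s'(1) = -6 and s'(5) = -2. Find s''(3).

10

With M_i denoting the second derivative at x_i, h_i = 2, 2, and Δ_i = (y_(i+1) − y_i)/h_i = -13/2, 3/2:
  2·M_0 + 8·M_1 + 2·M_2 = 6(Δ_1 - Δ_0) = 48
Clamped end conditions give two more equations: 2h_0·M_0 + h_0·M_1 = 6(Δ_0 - s'(1)) = -3 and h_1·M_1 + 2h_1·M_2 = 6(s'(5) - Δ_1) = -21.
Hence M_0 = -23/4, M_1 = 10, M_2 = -41/4.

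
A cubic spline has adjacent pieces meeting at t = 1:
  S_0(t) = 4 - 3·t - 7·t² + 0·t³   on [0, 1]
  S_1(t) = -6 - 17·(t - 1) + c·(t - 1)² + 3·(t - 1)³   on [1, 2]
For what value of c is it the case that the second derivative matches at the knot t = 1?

S_0''(t) = -14 + 0·t, so S_0''(1) = -14. On the right, S_1''(1) = 2c, so c = -7.

-7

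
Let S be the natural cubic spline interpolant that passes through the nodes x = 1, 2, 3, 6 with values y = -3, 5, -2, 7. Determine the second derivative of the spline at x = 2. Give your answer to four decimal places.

With σ_i denoting the second derivative at x_i, h_i = 1, 1, 3, and Δ_i = (y_(i+1) − y_i)/h_i = 8, -7, 3:
  1·σ_0 + 4·σ_1 + 1·σ_2 = 6(Δ_1 - Δ_0) = -90
  1·σ_1 + 8·σ_2 + 3·σ_3 = 6(Δ_2 - Δ_1) = 60
Natural end conditions: σ_0 = σ_3 = 0.
Forward elimination and back-substitution give σ_0 = 0, σ_1 = -780/31, σ_2 = 330/31, σ_3 = 0.

-25.1613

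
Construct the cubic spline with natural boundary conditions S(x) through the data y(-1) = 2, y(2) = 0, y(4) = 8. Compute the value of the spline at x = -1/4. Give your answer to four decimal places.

Put M_i = S'' at the i-th knot. Here h = (3, 2) and Δ = (-2/3, 4), so the interior equations h_(i-1)·M_(i-1) + 2(h_(i-1)+h_i)·M_i + h_i·M_(i+1) = 6(Δ_i − Δ_(i-1)) read
  3·M_0 + 10·M_1 + 2·M_2 = 6(Δ_1 - Δ_0) = 28
Natural end conditions: M_0 = M_2 = 0.
Forward elimination and back-substitution give M_0 = 0, M_1 = 14/5, M_2 = 0.
On [-1, 2], S(x) = 2 - 31/15·(x + 1) + 0·(x + 1)² + 7/45·(x + 1)³.
With (x + 1) = 3/4: S(-1/4) = 33/64.

0.5156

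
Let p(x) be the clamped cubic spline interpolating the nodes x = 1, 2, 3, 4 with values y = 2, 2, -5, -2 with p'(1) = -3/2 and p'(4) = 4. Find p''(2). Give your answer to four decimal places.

-19.5333

Put M_i = p'' at the i-th knot. Here h = (1, 1, 1) and Δ = (0, -7, 3), so the interior equations h_(i-1)·M_(i-1) + 2(h_(i-1)+h_i)·M_i + h_i·M_(i+1) = 6(Δ_i − Δ_(i-1)) read
  1·M_0 + 4·M_1 + 1·M_2 = 6(Δ_1 - Δ_0) = -42
  1·M_1 + 4·M_2 + 1·M_3 = 6(Δ_2 - Δ_1) = 60
Clamped end conditions give two more equations: 2h_0·M_0 + h_0·M_1 = 6(Δ_0 - p'(1)) = 9 and h_2·M_2 + 2h_2·M_3 = 6(p'(4) - Δ_2) = 6.
Hence M_0 = 214/15, M_1 = -293/15, M_2 = 328/15, M_3 = -119/15.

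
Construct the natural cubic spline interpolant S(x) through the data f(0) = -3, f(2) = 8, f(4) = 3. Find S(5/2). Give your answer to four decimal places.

Write m_i for S''(x_i). With h_i = 2, 2 and divided differences Δ_i = 11/2, -5/2, the continuity of S' gives the tridiagonal system
  2·m_0 + 8·m_1 + 2·m_2 = 6(Δ_1 - Δ_0) = -48
Natural end conditions: m_0 = m_2 = 0.
Solving the tridiagonal system: m_0 = 0, m_1 = -6, m_2 = 0.
On [2, 4], S(x) = 8 + 3/2·(x - 2) - 3·(x - 2)² + 1/2·(x - 2)³.
With (x - 2) = 1/2: S(5/2) = 129/16.

8.0625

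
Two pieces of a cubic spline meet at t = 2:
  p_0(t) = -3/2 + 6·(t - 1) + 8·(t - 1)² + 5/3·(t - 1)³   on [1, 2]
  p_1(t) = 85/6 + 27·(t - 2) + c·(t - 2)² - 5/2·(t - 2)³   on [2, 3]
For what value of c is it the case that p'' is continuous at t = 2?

p_0''(t) = 16 + 10·(t - 1), so p_0''(2) = 26. On the right, p_1''(2) = 2c, so c = 13.

13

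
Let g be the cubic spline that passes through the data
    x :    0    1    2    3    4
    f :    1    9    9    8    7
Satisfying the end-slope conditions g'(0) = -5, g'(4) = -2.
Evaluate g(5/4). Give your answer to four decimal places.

Put σ_i = g'' at the i-th knot. Here h = (1, 1, 1, 1) and Δ = (8, 0, -1, -1), so the interior equations h_(i-1)·σ_(i-1) + 2(h_(i-1)+h_i)·σ_i + h_i·σ_(i+1) = 6(Δ_i − Δ_(i-1)) read
  1·σ_0 + 4·σ_1 + 1·σ_2 = 6(Δ_1 - Δ_0) = -48
  1·σ_1 + 4·σ_2 + 1·σ_3 = 6(Δ_2 - Δ_1) = -6
  1·σ_2 + 4·σ_3 + 1·σ_4 = 6(Δ_3 - Δ_2) = 0
Clamped end conditions give two more equations: 2h_0·σ_0 + h_0·σ_1 = 6(Δ_0 - g'(0)) = 78 and h_3·σ_3 + 2h_3·σ_4 = 6(g'(4) - Δ_3) = -6.
Hence σ_0 = 1461/28, σ_1 = -369/14, σ_2 = 21/4, σ_3 = -9/14, σ_4 = -75/28.
On [1, 2], g(x) = 9 + 443/56·(x - 1) - 369/28·(x - 1)² + 295/56·(x - 1)³.
With (x - 1) = 1/4: g(5/4) = 5241/512.

10.2363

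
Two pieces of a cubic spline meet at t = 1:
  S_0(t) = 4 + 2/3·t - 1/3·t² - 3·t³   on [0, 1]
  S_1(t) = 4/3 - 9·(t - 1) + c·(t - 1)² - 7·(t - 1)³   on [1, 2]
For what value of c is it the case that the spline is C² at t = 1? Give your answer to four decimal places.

S_0''(t) = -2/3 - 18·t, so S_0''(1) = -56/3. On the right, S_1''(1) = 2c, so c = -28/3.

-9.3333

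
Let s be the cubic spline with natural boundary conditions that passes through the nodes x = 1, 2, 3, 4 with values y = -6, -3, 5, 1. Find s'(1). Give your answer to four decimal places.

Write M_i for s''(x_i). With h_i = 1, 1, 1 and divided differences Δ_i = 3, 8, -4, the continuity of s' gives the tridiagonal system
  1·M_0 + 4·M_1 + 1·M_2 = 6(Δ_1 - Δ_0) = 30
  1·M_1 + 4·M_2 + 1·M_3 = 6(Δ_2 - Δ_1) = -72
Natural end conditions: M_0 = M_3 = 0.
Forward elimination and back-substitution give M_0 = 0, M_1 = 64/5, M_2 = -106/5, M_3 = 0.
On [1, 2], s'(x) = b_0 + 2c_0·(x - 1) + 3d_0·(x - 1)² with b_0 = Δ_0 - h_0(2M_0 + M_1)/6 = 13/15, c_0 = M_0/2 = 0, d_0 = (M_1 - M_0)/(6h_0) = 32/15. So s'(1) = 13/15.

0.8667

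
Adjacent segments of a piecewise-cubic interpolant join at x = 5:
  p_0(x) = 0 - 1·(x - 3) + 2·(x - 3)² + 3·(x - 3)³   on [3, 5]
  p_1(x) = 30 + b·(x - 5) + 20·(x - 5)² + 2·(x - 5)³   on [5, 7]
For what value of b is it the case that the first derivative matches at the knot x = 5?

43

p_0'(x) = -1 + 4·(x - 3) + 9·(x - 3)², so p_0'(5) = 43. On the right, p_1'(5) = b, so b = 43.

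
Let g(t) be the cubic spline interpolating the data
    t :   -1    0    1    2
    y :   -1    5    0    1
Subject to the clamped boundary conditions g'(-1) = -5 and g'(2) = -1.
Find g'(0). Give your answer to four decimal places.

2.8667

With M_i denoting the second derivative at x_i, h_i = 1, 1, 1, and Δ_i = (y_(i+1) − y_i)/h_i = 6, -5, 1:
  1·M_0 + 4·M_1 + 1·M_2 = 6(Δ_1 - Δ_0) = -66
  1·M_1 + 4·M_2 + 1·M_3 = 6(Δ_2 - Δ_1) = 36
Clamped end conditions give two more equations: 2h_0·M_0 + h_0·M_1 = 6(Δ_0 - g'(-1)) = 66 and h_2·M_2 + 2h_2·M_3 = 6(g'(2) - Δ_2) = -12.
Forward elimination and back-substitution give M_0 = 754/15, M_1 = -518/15, M_2 = 328/15, M_3 = -254/15.
On [0, 1], g'(t) = b_1 + 2c_1·t + 3d_1·t² with b_1 = Δ_1 - h_1(2M_1 + M_2)/6 = 43/15, c_1 = M_1/2 = -259/15, d_1 = (M_2 - M_1)/(6h_1) = 47/5. So g'(0) = 43/15.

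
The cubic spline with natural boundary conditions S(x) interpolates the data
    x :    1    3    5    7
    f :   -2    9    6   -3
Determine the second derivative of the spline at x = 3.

-5

Put M_i = S'' at the i-th knot. Here h = (2, 2, 2) and Δ = (11/2, -3/2, -9/2), so the interior equations h_(i-1)·M_(i-1) + 2(h_(i-1)+h_i)·M_i + h_i·M_(i+1) = 6(Δ_i − Δ_(i-1)) read
  2·M_0 + 8·M_1 + 2·M_2 = 6(Δ_1 - Δ_0) = -42
  2·M_1 + 8·M_2 + 2·M_3 = 6(Δ_2 - Δ_1) = -18
Natural end conditions: M_0 = M_3 = 0.
Solving: M_0 = 0, M_1 = -5, M_2 = -1, M_3 = 0.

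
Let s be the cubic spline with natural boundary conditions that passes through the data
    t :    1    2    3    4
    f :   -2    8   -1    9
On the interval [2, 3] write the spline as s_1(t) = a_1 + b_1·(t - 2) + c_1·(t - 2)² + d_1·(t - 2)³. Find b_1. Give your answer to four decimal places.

Write m_i for s''(x_i). With h_i = 1, 1, 1 and divided differences Δ_i = 10, -9, 10, the continuity of s' gives the tridiagonal system
  1·m_0 + 4·m_1 + 1·m_2 = 6(Δ_1 - Δ_0) = -114
  1·m_1 + 4·m_2 + 1·m_3 = 6(Δ_2 - Δ_1) = 114
Natural end conditions: m_0 = m_3 = 0.
Solving the tridiagonal system: m_0 = 0, m_1 = -38, m_2 = 38, m_3 = 0.
On [2, 3], with s_1(t) = a_1 + b_1·(t - 2) + c_1·(t - 2)² + d_1·(t - 2)³: c_1 = m_1/2 = -19, d_1 = (m_2 - m_1)/(6h_1) = 38/3, b_1 = Δ_1 - h_1(2m_1 + m_2)/6 = -8/3.

-2.6667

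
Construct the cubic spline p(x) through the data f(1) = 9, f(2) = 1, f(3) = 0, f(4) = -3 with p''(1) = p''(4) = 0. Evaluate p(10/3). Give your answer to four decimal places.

-0.6296

Write M_i for p''(x_i). With h_i = 1, 1, 1 and divided differences Δ_i = -8, -1, -3, the continuity of p' gives the tridiagonal system
  1·M_0 + 4·M_1 + 1·M_2 = 6(Δ_1 - Δ_0) = 42
  1·M_1 + 4·M_2 + 1·M_3 = 6(Δ_2 - Δ_1) = -12
Natural end conditions: M_0 = M_3 = 0.
Solving: M_0 = 0, M_1 = 12, M_2 = -6, M_3 = 0.
On [3, 4], p(x) = 0 - 1·(x - 3) - 3·(x - 3)² + 1·(x - 3)³.
With (x - 3) = 1/3: p(10/3) = -17/27.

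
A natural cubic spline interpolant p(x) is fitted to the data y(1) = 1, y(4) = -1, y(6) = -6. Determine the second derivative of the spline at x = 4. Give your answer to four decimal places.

With M_i denoting the second derivative at x_i, h_i = 3, 2, and Δ_i = (y_(i+1) − y_i)/h_i = -2/3, -5/2:
  3·M_0 + 10·M_1 + 2·M_2 = 6(Δ_1 - Δ_0) = -11
Natural end conditions: M_0 = M_2 = 0.
Solving: M_0 = 0, M_1 = -11/10, M_2 = 0.

-1.1000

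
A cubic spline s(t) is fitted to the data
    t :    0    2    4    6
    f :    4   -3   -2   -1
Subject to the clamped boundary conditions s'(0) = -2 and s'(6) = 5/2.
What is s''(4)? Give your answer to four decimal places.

Write m_i for s''(x_i). With h_i = 2, 2, 2 and divided differences Δ_i = -7/2, 1/2, 1/2, the continuity of s' gives the tridiagonal system
  2·m_0 + 8·m_1 + 2·m_2 = 6(Δ_1 - Δ_0) = 24
  2·m_1 + 8·m_2 + 2·m_3 = 6(Δ_2 - Δ_1) = 0
Clamped end conditions give two more equations: 2h_0·m_0 + h_0·m_1 = 6(Δ_0 - s'(0)) = -9 and h_2·m_2 + 2h_2·m_3 = 6(s'(6) - Δ_2) = 12.
Forward elimination and back-substitution give m_0 = -23/5, m_1 = 47/10, m_2 = -11/5, m_3 = 41/10.

-2.2000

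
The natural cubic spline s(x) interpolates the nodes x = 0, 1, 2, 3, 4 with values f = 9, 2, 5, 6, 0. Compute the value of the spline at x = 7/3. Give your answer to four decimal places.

Write m_i for s''(x_i). With h_i = 1, 1, 1, 1 and divided differences Δ_i = -7, 3, 1, -6, the continuity of s' gives the tridiagonal system
  1·m_0 + 4·m_1 + 1·m_2 = 6(Δ_1 - Δ_0) = 60
  1·m_1 + 4·m_2 + 1·m_3 = 6(Δ_2 - Δ_1) = -12
  1·m_2 + 4·m_3 + 1·m_4 = 6(Δ_3 - Δ_2) = -42
Natural end conditions: m_0 = m_4 = 0.
Hence m_0 = 0, m_1 = 453/28, m_2 = -33/7, m_3 = -261/28, m_4 = 0.
On [2, 3], s(x) = 5 + 33/8·(x - 2) - 33/14·(x - 2)² - 43/56·(x - 2)³.
With (x - 2) = 1/3: s(7/3) = 1150/189.

6.0847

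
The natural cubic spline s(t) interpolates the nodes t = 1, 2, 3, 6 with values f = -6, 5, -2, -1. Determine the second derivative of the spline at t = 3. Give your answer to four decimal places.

9.1613

Put m_i = s'' at the i-th knot. Here h = (1, 1, 3) and Δ = (11, -7, 1/3), so the interior equations h_(i-1)·m_(i-1) + 2(h_(i-1)+h_i)·m_i + h_i·m_(i+1) = 6(Δ_i − Δ_(i-1)) read
  1·m_0 + 4·m_1 + 1·m_2 = 6(Δ_1 - Δ_0) = -108
  1·m_1 + 8·m_2 + 3·m_3 = 6(Δ_2 - Δ_1) = 44
Natural end conditions: m_0 = m_3 = 0.
Solving: m_0 = 0, m_1 = -908/31, m_2 = 284/31, m_3 = 0.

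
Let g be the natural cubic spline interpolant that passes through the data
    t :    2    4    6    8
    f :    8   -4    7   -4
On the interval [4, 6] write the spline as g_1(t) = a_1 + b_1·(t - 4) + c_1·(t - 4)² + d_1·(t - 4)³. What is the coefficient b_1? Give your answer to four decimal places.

1.6000

With M_i denoting the second derivative at x_i, h_i = 2, 2, 2, and Δ_i = (y_(i+1) − y_i)/h_i = -6, 11/2, -11/2:
  2·M_0 + 8·M_1 + 2·M_2 = 6(Δ_1 - Δ_0) = 69
  2·M_1 + 8·M_2 + 2·M_3 = 6(Δ_2 - Δ_1) = -66
Natural end conditions: M_0 = M_3 = 0.
Solving: M_0 = 0, M_1 = 57/5, M_2 = -111/10, M_3 = 0.
On [4, 6], with g_1(t) = a_1 + b_1·(t - 4) + c_1·(t - 4)² + d_1·(t - 4)³: c_1 = M_1/2 = 57/10, d_1 = (M_2 - M_1)/(6h_1) = -15/8, b_1 = Δ_1 - h_1(2M_1 + M_2)/6 = 8/5.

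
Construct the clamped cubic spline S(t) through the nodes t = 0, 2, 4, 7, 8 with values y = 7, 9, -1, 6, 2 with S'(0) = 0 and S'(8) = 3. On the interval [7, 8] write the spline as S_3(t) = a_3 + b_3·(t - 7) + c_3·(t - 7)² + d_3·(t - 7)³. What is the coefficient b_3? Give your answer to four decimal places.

Write M_i for S''(x_i). With h_i = 2, 2, 3, 1 and divided differences Δ_i = 1, -5, 7/3, -4, the continuity of S' gives the tridiagonal system
  2·M_0 + 8·M_1 + 2·M_2 = 6(Δ_1 - Δ_0) = -36
  2·M_1 + 10·M_2 + 3·M_3 = 6(Δ_2 - Δ_1) = 44
  3·M_2 + 8·M_3 + 1·M_4 = 6(Δ_3 - Δ_2) = -38
Clamped end conditions give two more equations: 2h_0·M_0 + h_0·M_1 = 6(Δ_0 - S'(0)) = 6 and h_3·M_3 + 2h_3·M_4 = 6(S'(8) - Δ_3) = 42.
Hence M_0 = 407/72, M_1 = -299/36, M_2 = 689/72, M_3 = -421/36, M_4 = 1933/72.
On [7, 8], with S_3(t) = a_3 + b_3·(t - 7) + c_3·(t - 7)² + d_3·(t - 7)³: c_3 = M_3/2 = -421/72, d_3 = (M_4 - M_3)/(6h_3) = 925/144, b_3 = Δ_3 - h_3(2M_3 + M_4)/6 = -659/144.

-4.5764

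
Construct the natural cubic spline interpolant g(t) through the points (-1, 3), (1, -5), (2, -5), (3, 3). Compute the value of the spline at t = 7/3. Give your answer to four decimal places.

Put M_i = g'' at the i-th knot. Here h = (2, 1, 1) and Δ = (-4, 0, 8), so the interior equations h_(i-1)·M_(i-1) + 2(h_(i-1)+h_i)·M_i + h_i·M_(i+1) = 6(Δ_i − Δ_(i-1)) read
  2·M_0 + 6·M_1 + 1·M_2 = 6(Δ_1 - Δ_0) = 24
  1·M_1 + 4·M_2 + 1·M_3 = 6(Δ_2 - Δ_1) = 48
Natural end conditions: M_0 = M_3 = 0.
Forward elimination and back-substitution give M_0 = 0, M_1 = 48/23, M_2 = 264/23, M_3 = 0.
On [2, 3], g(t) = -5 + 96/23·(t - 2) + 132/23·(t - 2)² - 44/23·(t - 2)³.
With (t - 2) = 1/3: g(7/3) = -1889/621.

-3.0419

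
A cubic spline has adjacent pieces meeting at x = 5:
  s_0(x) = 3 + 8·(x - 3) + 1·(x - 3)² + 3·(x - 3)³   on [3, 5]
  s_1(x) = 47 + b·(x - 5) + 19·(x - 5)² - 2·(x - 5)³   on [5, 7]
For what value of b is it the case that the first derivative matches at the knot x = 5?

48

s_0'(x) = 8 + 2·(x - 3) + 9·(x - 3)², so s_0'(5) = 48. On the right, s_1'(5) = b, so b = 48.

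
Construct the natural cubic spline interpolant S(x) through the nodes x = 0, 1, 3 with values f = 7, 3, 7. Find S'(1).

-2

Put M_i = S'' at the i-th knot. Here h = (1, 2) and Δ = (-4, 2), so the interior equations h_(i-1)·M_(i-1) + 2(h_(i-1)+h_i)·M_i + h_i·M_(i+1) = 6(Δ_i − Δ_(i-1)) read
  1·M_0 + 6·M_1 + 2·M_2 = 6(Δ_1 - Δ_0) = 36
Natural end conditions: M_0 = M_2 = 0.
Forward elimination and back-substitution give M_0 = 0, M_1 = 6, M_2 = 0.
On [1, 3], S'(x) = b_1 + 2c_1·(x - 1) + 3d_1·(x - 1)² with b_1 = Δ_1 - h_1(2M_1 + M_2)/6 = -2, c_1 = M_1/2 = 3, d_1 = (M_2 - M_1)/(6h_1) = -1/2. So S'(1) = -2.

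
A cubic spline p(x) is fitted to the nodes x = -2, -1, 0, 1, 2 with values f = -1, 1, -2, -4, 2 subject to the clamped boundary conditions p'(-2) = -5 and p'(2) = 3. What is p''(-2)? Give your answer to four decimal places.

28.4643

Write M_i for p''(x_i). With h_i = 1, 1, 1, 1 and divided differences Δ_i = 2, -3, -2, 6, the continuity of p' gives the tridiagonal system
  1·M_0 + 4·M_1 + 1·M_2 = 6(Δ_1 - Δ_0) = -30
  1·M_1 + 4·M_2 + 1·M_3 = 6(Δ_2 - Δ_1) = 6
  1·M_2 + 4·M_3 + 1·M_4 = 6(Δ_3 - Δ_2) = 48
Clamped end conditions give two more equations: 2h_0·M_0 + h_0·M_1 = 6(Δ_0 - p'(-2)) = 42 and h_3·M_3 + 2h_3·M_4 = 6(p'(2) - Δ_3) = -18.
Solving: M_0 = 797/28, M_1 = -209/14, M_2 = 5/4, M_3 = 223/14, M_4 = -475/28.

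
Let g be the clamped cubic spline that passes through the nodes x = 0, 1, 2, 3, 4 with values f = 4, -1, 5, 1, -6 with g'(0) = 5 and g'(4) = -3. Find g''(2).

Write σ_i for g''(x_i). With h_i = 1, 1, 1, 1 and divided differences Δ_i = -5, 6, -4, -7, the continuity of g' gives the tridiagonal system
  1·σ_0 + 4·σ_1 + 1·σ_2 = 6(Δ_1 - Δ_0) = 66
  1·σ_1 + 4·σ_2 + 1·σ_3 = 6(Δ_2 - Δ_1) = -60
  1·σ_2 + 4·σ_3 + 1·σ_4 = 6(Δ_3 - Δ_2) = -18
Clamped end conditions give two more equations: 2h_0·σ_0 + h_0·σ_1 = 6(Δ_0 - g'(0)) = -60 and h_3·σ_3 + 2h_3·σ_4 = 6(g'(4) - Δ_3) = 24.
Solving: σ_0 = -47, σ_1 = 34, σ_2 = -23, σ_3 = -2, σ_4 = 13.

-23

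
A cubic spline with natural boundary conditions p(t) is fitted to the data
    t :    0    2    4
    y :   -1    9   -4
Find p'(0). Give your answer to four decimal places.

7.8750

Write M_i for p''(x_i). With h_i = 2, 2 and divided differences Δ_i = 5, -13/2, the continuity of p' gives the tridiagonal system
  2·M_0 + 8·M_1 + 2·M_2 = 6(Δ_1 - Δ_0) = -69
Natural end conditions: M_0 = M_2 = 0.
Hence M_0 = 0, M_1 = -69/8, M_2 = 0.
On [0, 2], p'(t) = b_0 + 2c_0·t + 3d_0·t² with b_0 = Δ_0 - h_0(2M_0 + M_1)/6 = 63/8, c_0 = M_0/2 = 0, d_0 = (M_1 - M_0)/(6h_0) = -23/32. So p'(0) = 63/8.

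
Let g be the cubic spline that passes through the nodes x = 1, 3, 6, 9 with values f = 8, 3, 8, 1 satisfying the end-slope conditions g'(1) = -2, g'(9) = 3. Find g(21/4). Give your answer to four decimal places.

7.6425

With σ_i denoting the second derivative at x_i, h_i = 2, 3, 3, and Δ_i = (y_(i+1) − y_i)/h_i = -5/2, 5/3, -7/3:
  2·σ_0 + 10·σ_1 + 3·σ_2 = 6(Δ_1 - Δ_0) = 25
  3·σ_1 + 12·σ_2 + 3·σ_3 = 6(Δ_2 - Δ_1) = -24
Clamped end conditions give two more equations: 2h_0·σ_0 + h_0·σ_1 = 6(Δ_0 - g'(1)) = -3 and h_2·σ_2 + 2h_2·σ_3 = 6(g'(9) - Δ_2) = 32.
Solving the tridiagonal system: σ_0 = -117/38, σ_1 = 177/38, σ_2 = -293/57, σ_3 = 901/114.
On [3, 6], g(x) = 3 - 8/19·(x - 3) + 177/76·(x - 3)² - 1117/2052·(x - 3)³.
With (x - 3) = 9/4: g(21/4) = 37173/4864.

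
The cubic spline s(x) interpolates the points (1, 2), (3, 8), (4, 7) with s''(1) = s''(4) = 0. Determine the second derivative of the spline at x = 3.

Put σ_i = s'' at the i-th knot. Here h = (2, 1) and Δ = (3, -1), so the interior equations h_(i-1)·σ_(i-1) + 2(h_(i-1)+h_i)·σ_i + h_i·σ_(i+1) = 6(Δ_i − Δ_(i-1)) read
  2·σ_0 + 6·σ_1 + 1·σ_2 = 6(Δ_1 - Δ_0) = -24
Natural end conditions: σ_0 = σ_2 = 0.
Solving: σ_0 = 0, σ_1 = -4, σ_2 = 0.

-4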